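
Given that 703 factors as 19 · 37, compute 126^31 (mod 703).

202

Mod 19: 126 ≡ 12; by Fermat, exponent reduces to 31 mod 18 = 13; 12^13 ≡ 12 (mod 19).
Mod 37: 126 ≡ 15; 15^31 ≡ 17 (mod 37).
Combine by CRT: x ≡ 12 (mod 19), x ≡ 17 (mod 37) ⇒ x ≡ 202 (mod 703).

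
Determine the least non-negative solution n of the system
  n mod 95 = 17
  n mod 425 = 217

gcd(95, 425) = 5 and 5 | (217 − 17), so the pair is consistent; merging gives n ≡ 1917 (mod 8075), where 8075 = lcm(95, 425).
The solution is unique modulo lcm(95, 425) = 8075.

1917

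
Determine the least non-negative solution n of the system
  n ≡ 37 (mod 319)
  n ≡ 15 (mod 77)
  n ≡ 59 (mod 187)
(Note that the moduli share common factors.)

gcd(319, 77) = 11 and 11 | (15 − 37), so the pair is consistent; merging gives n ≡ 1632 (mod 2233), where 2233 = lcm(319, 77).
gcd(2233, 187) = 11 and 11 | (59 − 1632), so the pair is consistent; merging gives n ≡ 17263 (mod 37961), where 37961 = lcm(2233, 187).
The solution is unique modulo lcm(319, 77, 187) = 37961.

17263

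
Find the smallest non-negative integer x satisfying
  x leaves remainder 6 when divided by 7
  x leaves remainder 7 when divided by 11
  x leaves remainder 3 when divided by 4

From x ≡ 6 (mod 7) write x = 6 + 7t. Substituting into x ≡ 7 (mod 11) gives 7t ≡ 1 (mod 11), and since 7⁻¹ ≡ 8 (mod 11), t ≡ 8. Hence x ≡ 6 + 7·8 = 62 (mod 77).
From x ≡ 62 (mod 77) write x = 62 + 77t. Substituting into x ≡ 3 (mod 4) gives 77t ≡ 1 (mod 4), and since 1⁻¹ ≡ 1 (mod 4), t ≡ 1. Hence x ≡ 62 + 77·1 = 139 (mod 308).

139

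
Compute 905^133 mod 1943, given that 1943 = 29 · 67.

Mod 29: 905 ≡ 6; by Fermat, exponent reduces to 133 mod 28 = 21; 6^21 ≡ 28 (mod 29).
Mod 67: 905 ≡ 34; by Fermat, exponent reduces to 133 mod 66 = 1; 34^1 ≡ 34 (mod 67).
Combine by CRT: x ≡ 28 (mod 29), x ≡ 34 (mod 67) ⇒ x ≡ 637 (mod 1943).

637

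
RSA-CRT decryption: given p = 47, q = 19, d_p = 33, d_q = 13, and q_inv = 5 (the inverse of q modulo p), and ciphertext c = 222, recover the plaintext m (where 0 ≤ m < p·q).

566

m₁ = c^(d_p) mod p: c ≡ 34 (mod 47), and 34^33 mod 47 = 2.
m₂ = c^(d_q) mod q: c ≡ 13 (mod 19), and 13^13 mod 19 = 15.
h = q_inv·(m₁ − m₂) mod p = 5·(2 − 15) mod 47 = 29.
m = m₂ + h·q = 15 + 29·19 = 566.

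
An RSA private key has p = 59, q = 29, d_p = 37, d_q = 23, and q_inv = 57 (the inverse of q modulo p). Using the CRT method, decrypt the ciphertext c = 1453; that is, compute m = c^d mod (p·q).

m₁ = c^(d_p) mod p: c ≡ 37 (mod 59), and 37^37 mod 59 = 32.
m₂ = c^(d_q) mod q: c ≡ 3 (mod 29), and 3^23 mod 29 = 8.
h = q_inv·(m₁ − m₂) mod p = 57·(32 − 8) mod 59 = 11.
m = m₂ + h·q = 8 + 11·29 = 327.

327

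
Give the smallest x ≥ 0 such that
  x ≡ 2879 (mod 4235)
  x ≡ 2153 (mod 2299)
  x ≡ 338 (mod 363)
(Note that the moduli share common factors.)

gcd(4235, 2299) = 121 and 121 | (2153 − 2879), so the pair is consistent; merging gives x ≡ 11349 (mod 80465), where 80465 = lcm(4235, 2299).
gcd(80465, 363) = 121 and 121 | (338 − 11349), so the pair is consistent; merging gives x ≡ 91814 (mod 241395), where 241395 = lcm(80465, 363).
The solution is unique modulo lcm(4235, 2299, 363) = 241395.

91814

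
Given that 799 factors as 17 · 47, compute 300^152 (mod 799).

271

Mod 17: 300 ≡ 11; by Fermat, exponent reduces to 152 mod 16 = 8; 11^8 ≡ 16 (mod 17).
Mod 47: 300 ≡ 18; by Fermat, exponent reduces to 152 mod 46 = 14; 18^14 ≡ 36 (mod 47).
Combine by CRT: x ≡ 16 (mod 17), x ≡ 36 (mod 47) ⇒ x ≡ 271 (mod 799).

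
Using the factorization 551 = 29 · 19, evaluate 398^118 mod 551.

419

Mod 29: 398 ≡ 21; by Fermat, exponent reduces to 118 mod 28 = 6; 21^6 ≡ 13 (mod 29).
Mod 19: 398 ≡ 18; by Fermat, exponent reduces to 118 mod 18 = 10; 18^10 ≡ 1 (mod 19).
Combine by CRT: x ≡ 13 (mod 29), x ≡ 1 (mod 19) ⇒ x ≡ 419 (mod 551).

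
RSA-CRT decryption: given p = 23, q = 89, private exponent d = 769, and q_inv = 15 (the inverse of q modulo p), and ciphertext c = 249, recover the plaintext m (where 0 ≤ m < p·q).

1696

d_p = d mod (p−1) = 769 mod 22 = 21; d_q = d mod (q−1) = 65.
m₁ = c^(d_p) mod p: c ≡ 19 (mod 23), and 19^21 mod 23 = 17.
m₂ = c^(d_q) mod q: c ≡ 71 (mod 89), and 71^65 mod 89 = 5.
h = q_inv·(m₁ − m₂) mod p = 15·(17 − 5) mod 23 = 19.
m = m₂ + h·q = 5 + 19·89 = 1696.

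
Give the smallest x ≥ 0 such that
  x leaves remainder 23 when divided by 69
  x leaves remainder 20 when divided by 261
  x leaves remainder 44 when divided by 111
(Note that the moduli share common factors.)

gcd(69, 261) = 3 and 3 | (20 − 23), so the pair is consistent; merging gives x ≡ 2369 (mod 6003), where 6003 = lcm(69, 261).
gcd(6003, 111) = 3 and 3 | (44 − 2369), so the pair is consistent; merging gives x ≡ 80408 (mod 222111), where 222111 = lcm(6003, 111).
The solution is unique modulo lcm(69, 261, 111) = 222111.

80408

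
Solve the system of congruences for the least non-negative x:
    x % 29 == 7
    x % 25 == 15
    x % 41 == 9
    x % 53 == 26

Combine the congruences pairwise.
From x ≡ 7 (mod 29) write x = 7 + 29t. Substituting into x ≡ 15 (mod 25) gives 29t ≡ 8 (mod 25), and since 4⁻¹ ≡ 19 (mod 25), t ≡ 2. Hence x ≡ 7 + 29·2 = 65 (mod 725).
From x ≡ 65 (mod 725) write x = 65 + 725t. Substituting into x ≡ 9 (mod 41) gives 725t ≡ 26 (mod 41), and since 28⁻¹ ≡ 22 (mod 41), t ≡ 39. Hence x ≡ 65 + 725·39 = 28340 (mod 29725).
From x ≡ 28340 (mod 29725) write x = 28340 + 29725t. Substituting into x ≡ 26 (mod 53) gives 29725t ≡ 41 (mod 53), and since 45⁻¹ ≡ 33 (mod 53), t ≡ 28. Hence x ≡ 28340 + 29725·28 = 860640 (mod 1575425).

860640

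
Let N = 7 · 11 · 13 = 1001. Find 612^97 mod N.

248

Mod 7: 612 ≡ 3; by Fermat, exponent reduces to 97 mod 6 = 1; 3^1 ≡ 3 (mod 7).
Mod 11: 612 ≡ 7; by Fermat, exponent reduces to 97 mod 10 = 7; 7^7 ≡ 6 (mod 11).
Mod 13: 612 ≡ 1; by Fermat, exponent reduces to 97 mod 12 = 1; 1^1 ≡ 1 (mod 13).
Combine by CRT: x ≡ 3 (mod 7), x ≡ 6 (mod 11), x ≡ 1 (mod 13) ⇒ x ≡ 248 (mod 1001).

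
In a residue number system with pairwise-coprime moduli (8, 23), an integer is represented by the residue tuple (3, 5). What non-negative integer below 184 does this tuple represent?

51

Combine the congruences pairwise.
From x ≡ 3 (mod 8) write x = 3 + 8t. Substituting into x ≡ 5 (mod 23) gives 8t ≡ 2 (mod 23), and since 8⁻¹ ≡ 3 (mod 23), t ≡ 6. Hence x ≡ 3 + 8·6 = 51 (mod 184).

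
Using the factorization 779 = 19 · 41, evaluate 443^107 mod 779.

244

Mod 19: 443 ≡ 6; by Fermat, exponent reduces to 107 mod 18 = 17; 6^17 ≡ 16 (mod 19).
Mod 41: 443 ≡ 33; by Fermat, exponent reduces to 107 mod 40 = 27; 33^27 ≡ 39 (mod 41).
Combine by CRT: x ≡ 16 (mod 19), x ≡ 39 (mod 41) ⇒ x ≡ 244 (mod 779).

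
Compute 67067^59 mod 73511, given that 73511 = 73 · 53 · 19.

61659

Mod 73: 67067 ≡ 53; 53^59 ≡ 47 (mod 73).
Mod 53: 67067 ≡ 22; by Fermat, exponent reduces to 59 mod 52 = 7; 22^7 ≡ 20 (mod 53).
Mod 19: 67067 ≡ 16; by Fermat, exponent reduces to 59 mod 18 = 5; 16^5 ≡ 4 (mod 19).
Combine by CRT: x ≡ 47 (mod 73), x ≡ 20 (mod 53), x ≡ 4 (mod 19) ⇒ x ≡ 61659 (mod 73511).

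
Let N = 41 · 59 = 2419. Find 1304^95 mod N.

173

Mod 41: 1304 ≡ 33; by Fermat, exponent reduces to 95 mod 40 = 15; 33^15 ≡ 9 (mod 41).
Mod 59: 1304 ≡ 6; by Fermat, exponent reduces to 95 mod 58 = 37; 6^37 ≡ 55 (mod 59).
Combine by CRT: x ≡ 9 (mod 41), x ≡ 55 (mod 59) ⇒ x ≡ 173 (mod 2419).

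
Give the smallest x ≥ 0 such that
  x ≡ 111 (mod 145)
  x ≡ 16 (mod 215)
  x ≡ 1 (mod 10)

10551

gcd(145, 215) = 5 and 5 | (16 − 111), so the pair is consistent; merging gives x ≡ 4316 (mod 6235), where 6235 = lcm(145, 215).
gcd(6235, 10) = 5 and 5 | (1 − 4316), so the pair is consistent; merging gives x ≡ 10551 (mod 12470), where 12470 = lcm(6235, 10).
The solution is unique modulo lcm(145, 215, 10) = 12470.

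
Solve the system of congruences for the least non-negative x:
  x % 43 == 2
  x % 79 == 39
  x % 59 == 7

81014

From x ≡ 2 (mod 43) write x = 2 + 43t. Substituting into x ≡ 39 (mod 79) gives 43t ≡ 37 (mod 79), and since 43⁻¹ ≡ 68 (mod 79), t ≡ 67. Hence x ≡ 2 + 43·67 = 2883 (mod 3397).
From x ≡ 2883 (mod 3397) write x = 2883 + 3397t. Substituting into x ≡ 7 (mod 59) gives 3397t ≡ 15 (mod 59), and since 34⁻¹ ≡ 33 (mod 59), t ≡ 23. Hence x ≡ 2883 + 3397·23 = 81014 (mod 200423).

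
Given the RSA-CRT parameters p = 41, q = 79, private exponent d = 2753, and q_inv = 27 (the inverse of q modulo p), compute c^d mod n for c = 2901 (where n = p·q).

804

d_p = d mod (p−1) = 2753 mod 40 = 33; d_q = d mod (q−1) = 23.
m₁ = c^(d_p) mod p: c ≡ 31 (mod 41), and 31^33 mod 41 = 25.
m₂ = c^(d_q) mod q: c ≡ 57 (mod 79), and 57^23 mod 79 = 14.
h = q_inv·(m₁ − m₂) mod p = 27·(25 − 14) mod 41 = 10.
m = m₂ + h·q = 14 + 10·79 = 804.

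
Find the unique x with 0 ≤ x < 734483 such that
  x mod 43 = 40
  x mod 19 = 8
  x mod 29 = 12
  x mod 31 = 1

The moduli are pairwise coprime; N = 43·19·29·31 = 734483.
N/43 = 17081; 17081 ≡ 10 (mod 43); 10·13 ≡ 1, so inverse 13.
N/19 = 38657; 38657 ≡ 11 (mod 19); 11·7 ≡ 1, so inverse 7.
N/29 = 25327; 25327 ≡ 10 (mod 29); 10·3 ≡ 1, so inverse 3.
N/31 = 23693; 23693 ≡ 9 (mod 31); 9·7 ≡ 1, so inverse 7.
x ≡ 40·17081·13 + 8·38657·7 + 12·25327·3 + 1·23693·7 = 12124535.
12124535 mod 734483 = 372807.

372807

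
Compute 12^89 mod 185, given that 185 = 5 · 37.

182

Mod 5: 12 ≡ 2; by Fermat, exponent reduces to 89 mod 4 = 1; 2^1 ≡ 2 (mod 5).
Mod 37: 12 ≡ 12; by Fermat, exponent reduces to 89 mod 36 = 17; 12^17 ≡ 34 (mod 37).
Combine by CRT: x ≡ 2 (mod 5), x ≡ 34 (mod 37) ⇒ x ≡ 182 (mod 185).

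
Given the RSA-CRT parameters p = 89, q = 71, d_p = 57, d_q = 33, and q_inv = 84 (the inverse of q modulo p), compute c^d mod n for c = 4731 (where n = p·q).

758

m₁ = c^(d_p) mod p: c ≡ 14 (mod 89), and 14^57 mod 89 = 46.
m₂ = c^(d_q) mod q: c ≡ 45 (mod 71), and 45^33 mod 71 = 48.
h = q_inv·(m₁ − m₂) mod p = 84·(46 − 48) mod 89 = 10.
m = m₂ + h·q = 48 + 10·71 = 758.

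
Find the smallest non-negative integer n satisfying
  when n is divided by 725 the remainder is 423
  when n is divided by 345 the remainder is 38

42473

gcd(725, 345) = 5 and 5 | (38 − 423), so the pair is consistent; merging gives n ≡ 42473 (mod 50025), where 50025 = lcm(725, 345).
The solution is unique modulo lcm(725, 345) = 50025.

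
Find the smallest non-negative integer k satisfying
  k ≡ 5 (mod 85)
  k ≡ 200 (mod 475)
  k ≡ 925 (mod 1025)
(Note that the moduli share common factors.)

gcd(85, 475) = 5 and 5 | (200 − 5), so the pair is consistent; merging gives k ≡ 4000 (mod 8075), where 8075 = lcm(85, 475).
gcd(8075, 1025) = 25 and 25 | (925 − 4000), so the pair is consistent; merging gives k ≡ 4000 (mod 331075), where 331075 = lcm(8075, 1025).
The solution is unique modulo lcm(85, 475, 1025) = 331075.

4000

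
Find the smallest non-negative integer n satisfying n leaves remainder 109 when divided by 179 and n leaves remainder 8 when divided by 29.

646

From n ≡ 109 (mod 179) write n = 109 + 179t. Substituting into n ≡ 8 (mod 29) gives 179t ≡ 15 (mod 29), and since 5⁻¹ ≡ 6 (mod 29), t ≡ 3. Hence n ≡ 109 + 179·3 = 646 (mod 5191).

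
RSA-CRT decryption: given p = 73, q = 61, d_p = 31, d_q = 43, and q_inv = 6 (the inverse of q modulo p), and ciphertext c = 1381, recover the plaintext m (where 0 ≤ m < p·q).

m₁ = c^(d_p) mod p: c ≡ 67 (mod 73), and 67^31 mod 73 = 48.
m₂ = c^(d_q) mod q: c ≡ 39 (mod 61), and 39^43 mod 61 = 46.
h = q_inv·(m₁ − m₂) mod p = 6·(48 − 46) mod 73 = 12.
m = m₂ + h·q = 46 + 12·61 = 778.

778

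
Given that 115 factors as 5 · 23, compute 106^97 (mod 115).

Mod 5: 106 ≡ 1; by Fermat, exponent reduces to 97 mod 4 = 1; 1^1 ≡ 1 (mod 5).
Mod 23: 106 ≡ 14; by Fermat, exponent reduces to 97 mod 22 = 9; 14^9 ≡ 21 (mod 23).
Combine by CRT: x ≡ 1 (mod 5), x ≡ 21 (mod 23) ⇒ x ≡ 21 (mod 115).

21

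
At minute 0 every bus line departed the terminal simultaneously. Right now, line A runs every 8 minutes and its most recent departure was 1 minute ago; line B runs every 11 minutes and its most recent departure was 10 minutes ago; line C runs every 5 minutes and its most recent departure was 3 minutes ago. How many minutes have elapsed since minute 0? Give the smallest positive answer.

The moduli are pairwise coprime; N = 8·11·5 = 440.
N/8 = 55; 55 ≡ 7 (mod 8); 7·7 ≡ 1, so inverse 7.
N/11 = 40; 40 ≡ 7 (mod 11); 7·8 ≡ 1, so inverse 8.
N/5 = 88; 88 ≡ 3 (mod 5); 3·2 ≡ 1, so inverse 2.
t ≡ 1·55·7 + 10·40·8 + 3·88·2 = 4113.
4113 mod 440 = 153.

153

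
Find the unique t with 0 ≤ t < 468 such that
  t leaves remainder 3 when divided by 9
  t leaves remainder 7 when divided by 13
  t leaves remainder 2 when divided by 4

462

The moduli are pairwise coprime; N = 9·13·4 = 468.
N/9 = 52; 52 ≡ 7 (mod 9); 7·4 ≡ 1, so inverse 4.
N/13 = 36; 36 ≡ 10 (mod 13); 10·4 ≡ 1, so inverse 4.
N/4 = 117; 117 ≡ 1 (mod 4), inverse 1.
t ≡ 3·52·4 + 7·36·4 + 2·117·1 = 1866.
1866 mod 468 = 462.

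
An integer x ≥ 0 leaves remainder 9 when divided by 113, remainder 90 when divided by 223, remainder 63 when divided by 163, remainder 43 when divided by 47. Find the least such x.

26213071

The moduli are pairwise coprime; N = 113·223·163·47 = 193049539.
N/113 = 1708403; 1708403 ≡ 69 (mod 113); 69·95 ≡ 1, so inverse 95.
N/223 = 865693; 865693 ≡ 7 (mod 223); 7·32 ≡ 1, so inverse 32.
N/163 = 1184353; 1184353 ≡ 158 (mod 163); 158·65 ≡ 1, so inverse 65.
N/47 = 4107437; 4107437 ≡ 13 (mod 47); 13·29 ≡ 1, so inverse 29.
x ≡ 9·1708403·95 + 90·865693·32 + 63·1184353·65 + 43·4107437·29 = 13925779879.
13925779879 mod 193049539 = 26213071.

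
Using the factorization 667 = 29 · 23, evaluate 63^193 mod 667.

Mod 29: 63 ≡ 5; by Fermat, exponent reduces to 193 mod 28 = 25; 5^25 ≡ 13 (mod 29).
Mod 23: 63 ≡ 17; by Fermat, exponent reduces to 193 mod 22 = 17; 17^17 ≡ 11 (mod 23).
Combine by CRT: x ≡ 13 (mod 29), x ≡ 11 (mod 23) ⇒ x ≡ 448 (mod 667).

448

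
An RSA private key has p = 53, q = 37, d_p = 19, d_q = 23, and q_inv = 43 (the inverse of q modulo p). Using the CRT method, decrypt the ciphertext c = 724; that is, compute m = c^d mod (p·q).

m₁ = c^(d_p) mod p: c ≡ 35 (mod 53), and 35^19 mod 53 = 14.
m₂ = c^(d_q) mod q: c ≡ 21 (mod 37), and 21^23 mod 37 = 4.
h = q_inv·(m₁ − m₂) mod p = 43·(14 − 4) mod 53 = 6.
m = m₂ + h·q = 4 + 6·37 = 226.

226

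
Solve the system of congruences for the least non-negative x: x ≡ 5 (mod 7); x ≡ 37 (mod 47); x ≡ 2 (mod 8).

2434

From x ≡ 5 (mod 7) write x = 5 + 7t. Substituting into x ≡ 37 (mod 47) gives 7t ≡ 32 (mod 47), and since 7⁻¹ ≡ 27 (mod 47), t ≡ 18. Hence x ≡ 5 + 7·18 = 131 (mod 329).
From x ≡ 131 (mod 329) write x = 131 + 329t. Substituting into x ≡ 2 (mod 8) gives 329t ≡ 7 (mod 8), and since 1⁻¹ ≡ 1 (mod 8), t ≡ 7. Hence x ≡ 131 + 329·7 = 2434 (mod 2632).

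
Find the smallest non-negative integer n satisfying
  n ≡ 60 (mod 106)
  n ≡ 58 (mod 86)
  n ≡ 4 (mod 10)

16914

gcd(106, 86) = 2 and 2 | (58 − 60), so the pair is consistent; merging gives n ≡ 3240 (mod 4558), where 4558 = lcm(106, 86).
gcd(4558, 10) = 2 and 2 | (4 − 3240), so the pair is consistent; merging gives n ≡ 16914 (mod 22790), where 22790 = lcm(4558, 10).
The solution is unique modulo lcm(106, 86, 10) = 22790.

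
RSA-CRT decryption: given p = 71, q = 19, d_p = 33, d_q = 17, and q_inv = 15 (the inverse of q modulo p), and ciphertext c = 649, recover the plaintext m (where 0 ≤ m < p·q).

830

m₁ = c^(d_p) mod p: c ≡ 10 (mod 71), and 10^33 mod 71 = 49.
m₂ = c^(d_q) mod q: c ≡ 3 (mod 19), and 3^17 mod 19 = 13.
h = q_inv·(m₁ − m₂) mod p = 15·(49 − 13) mod 71 = 43.
m = m₂ + h·q = 13 + 43·19 = 830.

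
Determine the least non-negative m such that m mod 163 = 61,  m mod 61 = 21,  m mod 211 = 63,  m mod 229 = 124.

413499928

The moduli are pairwise coprime; N = 163·61·211·229 = 480435817.
N/163 = 2947459; 2947459 ≡ 93 (mod 163); 93·156 ≡ 1, so inverse 156.
N/61 = 7875997; 7875997 ≡ 43 (mod 61); 43·44 ≡ 1, so inverse 44.
N/211 = 2276947; 2276947 ≡ 46 (mod 211); 46·78 ≡ 1, so inverse 78.
N/229 = 2097973; 2097973 ≡ 104 (mod 229); 104·218 ≡ 1, so inverse 218.
m ≡ 61·2947459·156 + 21·7875997·44 + 63·2276947·78 + 124·2097973·218 = 103226764766.
103226764766 mod 480435817 = 413499928.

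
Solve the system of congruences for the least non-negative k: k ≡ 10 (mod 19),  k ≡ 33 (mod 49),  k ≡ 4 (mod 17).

The moduli are pairwise coprime; N = 19·49·17 = 15827.
N/19 = 833; 833 ≡ 16 (mod 19); 16·6 ≡ 1, so inverse 6.
N/49 = 323; 323 ≡ 29 (mod 49); 29·22 ≡ 1, so inverse 22.
N/17 = 931; 931 ≡ 13 (mod 17); 13·4 ≡ 1, so inverse 4.
k ≡ 10·833·6 + 33·323·22 + 4·931·4 = 299374.
299374 mod 15827 = 14488.

14488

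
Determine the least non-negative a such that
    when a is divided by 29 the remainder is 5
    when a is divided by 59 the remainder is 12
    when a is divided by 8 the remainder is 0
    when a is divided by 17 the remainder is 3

The moduli are pairwise coprime; N = 29·59·8·17 = 232696.
N/29 = 8024; 8024 ≡ 20 (mod 29); 20·16 ≡ 1, so inverse 16.
N/59 = 3944; 3944 ≡ 50 (mod 59); 50·13 ≡ 1, so inverse 13.
N/8 = 29087; 29087 ≡ 7 (mod 8); 7·7 ≡ 1, so inverse 7.
N/17 = 13688; 13688 ≡ 3 (mod 17); 3·6 ≡ 1, so inverse 6.
a ≡ 5·8024·16 + 12·3944·13 + 0·29087·7 + 3·13688·6 = 1503568.
1503568 mod 232696 = 107392.

107392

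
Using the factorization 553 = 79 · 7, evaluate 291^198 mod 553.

Mod 79: 291 ≡ 54; by Fermat, exponent reduces to 198 mod 78 = 42; 54^42 ≡ 62 (mod 79).
Mod 7: 291 ≡ 4; since 6 | 198, by Fermat 4^198 ≡ 1 (mod 7).
Combine by CRT: x ≡ 62 (mod 79), x ≡ 1 (mod 7) ⇒ x ≡ 141 (mod 553).

141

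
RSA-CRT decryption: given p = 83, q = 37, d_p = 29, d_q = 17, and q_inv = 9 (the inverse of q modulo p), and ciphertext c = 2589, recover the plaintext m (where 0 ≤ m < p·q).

m₁ = c^(d_p) mod p: c ≡ 16 (mod 83), and 16^29 mod 83 = 59.
m₂ = c^(d_q) mod q: c ≡ 36 (mod 37), and 36^17 mod 37 = 36.
h = q_inv·(m₁ − m₂) mod p = 9·(59 − 36) mod 83 = 41.
m = m₂ + h·q = 36 + 41·37 = 1553.

1553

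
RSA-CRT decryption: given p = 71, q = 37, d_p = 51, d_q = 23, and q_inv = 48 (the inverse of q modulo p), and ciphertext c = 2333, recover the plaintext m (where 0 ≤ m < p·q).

m₁ = c^(d_p) mod p: c ≡ 61 (mod 71), and 61^51 mod 71 = 56.
m₂ = c^(d_q) mod q: c ≡ 2 (mod 37), and 2^23 mod 37 = 5.
h = q_inv·(m₁ − m₂) mod p = 48·(56 − 5) mod 71 = 34.
m = m₂ + h·q = 5 + 34·37 = 1263.

1263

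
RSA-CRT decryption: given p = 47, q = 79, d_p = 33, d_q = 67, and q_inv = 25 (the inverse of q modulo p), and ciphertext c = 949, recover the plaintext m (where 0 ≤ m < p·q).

m₁ = c^(d_p) mod p: c ≡ 9 (mod 47), and 9^33 mod 47 = 7.
m₂ = c^(d_q) mod q: c ≡ 1 (mod 79), and 1^67 mod 79 = 1.
h = q_inv·(m₁ − m₂) mod p = 25·(7 − 1) mod 47 = 9.
m = m₂ + h·q = 1 + 9·79 = 712.

712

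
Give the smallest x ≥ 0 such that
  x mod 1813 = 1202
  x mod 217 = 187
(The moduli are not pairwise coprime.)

28397

gcd(1813, 217) = 7 and 7 | (187 − 1202), so the pair is consistent; merging gives x ≡ 28397 (mod 56203), where 56203 = lcm(1813, 217).
The solution is unique modulo lcm(1813, 217) = 56203.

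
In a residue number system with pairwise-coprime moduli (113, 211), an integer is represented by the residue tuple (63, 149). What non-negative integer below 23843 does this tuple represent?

14075

Combine the congruences pairwise.
From x ≡ 63 (mod 113) write x = 63 + 113t. Substituting into x ≡ 149 (mod 211) gives 113t ≡ 86 (mod 211), and since 113⁻¹ ≡ 183 (mod 211), t ≡ 124. Hence x ≡ 63 + 113·124 = 14075 (mod 23843).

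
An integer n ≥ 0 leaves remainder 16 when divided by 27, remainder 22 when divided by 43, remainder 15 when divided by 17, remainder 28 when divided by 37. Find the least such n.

Combine the congruences pairwise.
From n ≡ 16 (mod 27) write n = 16 + 27t. Substituting into n ≡ 22 (mod 43) gives 27t ≡ 6 (mod 43), and since 27⁻¹ ≡ 8 (mod 43), t ≡ 5. Hence n ≡ 16 + 27·5 = 151 (mod 1161).
From n ≡ 151 (mod 1161) write n = 151 + 1161t. Substituting into n ≡ 15 (mod 17) gives 1161t ≡ 0 (mod 17), and since 5⁻¹ ≡ 7 (mod 17), t ≡ 0. Hence n ≡ 151 + 1161·0 = 151 (mod 19737).
From n ≡ 151 (mod 19737) write n = 151 + 19737t. Substituting into n ≡ 28 (mod 37) gives 19737t ≡ 25 (mod 37), and since 16⁻¹ ≡ 7 (mod 37), t ≡ 27. Hence n ≡ 151 + 19737·27 = 533050 (mod 730269).

533050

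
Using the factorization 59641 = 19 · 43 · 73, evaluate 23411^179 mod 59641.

33225

Mod 19: 23411 ≡ 3; by Fermat, exponent reduces to 179 mod 18 = 17; 3^17 ≡ 13 (mod 19).
Mod 43: 23411 ≡ 19; by Fermat, exponent reduces to 179 mod 42 = 11; 19^11 ≡ 29 (mod 43).
Mod 73: 23411 ≡ 51; by Fermat, exponent reduces to 179 mod 72 = 35; 51^35 ≡ 10 (mod 73).
Combine by CRT: x ≡ 13 (mod 19), x ≡ 29 (mod 43), x ≡ 10 (mod 73) ⇒ x ≡ 33225 (mod 59641).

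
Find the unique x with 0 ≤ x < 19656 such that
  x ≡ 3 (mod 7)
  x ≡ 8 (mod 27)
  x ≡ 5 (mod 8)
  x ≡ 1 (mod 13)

10349

Combine the congruences pairwise.
From x ≡ 3 (mod 7) write x = 3 + 7t. Substituting into x ≡ 8 (mod 27) gives 7t ≡ 5 (mod 27), and since 7⁻¹ ≡ 4 (mod 27), t ≡ 20. Hence x ≡ 3 + 7·20 = 143 (mod 189).
From x ≡ 143 (mod 189) write x = 143 + 189t. Substituting into x ≡ 5 (mod 8) gives 189t ≡ 6 (mod 8), and since 5⁻¹ ≡ 5 (mod 8), t ≡ 6. Hence x ≡ 143 + 189·6 = 1277 (mod 1512).
From x ≡ 1277 (mod 1512) write x = 1277 + 1512t. Substituting into x ≡ 1 (mod 13) gives 1512t ≡ 11 (mod 13), and since 4⁻¹ ≡ 10 (mod 13), t ≡ 6. Hence x ≡ 1277 + 1512·6 = 10349 (mod 19656).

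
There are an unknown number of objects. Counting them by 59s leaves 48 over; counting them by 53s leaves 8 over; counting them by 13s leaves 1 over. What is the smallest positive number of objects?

The moduli are pairwise coprime; M = 59·53·13 = 40651.
M/59 = 689; 689 ≡ 40 (mod 59); 40·31 ≡ 1, so inverse 31.
M/53 = 767; 767 ≡ 25 (mod 53); 25·17 ≡ 1, so inverse 17.
M/13 = 3127; 3127 ≡ 7 (mod 13); 7·2 ≡ 1, so inverse 2.
N ≡ 48·689·31 + 8·767·17 + 1·3127·2 = 1135798.
1135798 mod 40651 = 38221.

38221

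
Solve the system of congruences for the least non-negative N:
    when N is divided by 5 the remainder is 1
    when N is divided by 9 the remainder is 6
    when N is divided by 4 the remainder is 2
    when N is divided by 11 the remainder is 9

The moduli are pairwise coprime; M = 5·9·4·11 = 1980.
M/5 = 396; 396 ≡ 1 (mod 5), inverse 1.
M/9 = 220; 220 ≡ 4 (mod 9); 4·7 ≡ 1, so inverse 7.
M/4 = 495; 495 ≡ 3 (mod 4); 3·3 ≡ 1, so inverse 3.
M/11 = 180; 180 ≡ 4 (mod 11); 4·3 ≡ 1, so inverse 3.
N ≡ 1·396·1 + 6·220·7 + 2·495·3 + 9·180·3 = 17466.
17466 mod 1980 = 1626.

1626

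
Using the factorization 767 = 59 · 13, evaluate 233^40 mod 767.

Mod 59: 233 ≡ 56; 56^40 ≡ 29 (mod 59).
Mod 13: 233 ≡ 12; by Fermat, exponent reduces to 40 mod 12 = 4; 12^4 ≡ 1 (mod 13).
Combine by CRT: x ≡ 29 (mod 59), x ≡ 1 (mod 13) ⇒ x ≡ 560 (mod 767).

560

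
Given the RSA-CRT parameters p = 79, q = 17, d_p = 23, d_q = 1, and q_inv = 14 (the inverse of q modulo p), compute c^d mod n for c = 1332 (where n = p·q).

788

m₁ = c^(d_p) mod p: c ≡ 68 (mod 79), and 68^23 mod 79 = 77.
m₂ = c^(d_q) mod q: c ≡ 6 (mod 17), and 6^1 mod 17 = 6.
h = q_inv·(m₁ − m₂) mod p = 14·(77 − 6) mod 79 = 46.
m = m₂ + h·q = 6 + 46·17 = 788.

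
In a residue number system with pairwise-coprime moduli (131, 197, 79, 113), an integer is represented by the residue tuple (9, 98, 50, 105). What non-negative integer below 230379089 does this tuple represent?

From x ≡ 9 (mod 131) write x = 9 + 131t. Substituting into x ≡ 98 (mod 197) gives 131t ≡ 89 (mod 197), and since 131⁻¹ ≡ 194 (mod 197), t ≡ 127. Hence x ≡ 9 + 131·127 = 16646 (mod 25807).
From x ≡ 16646 (mod 25807) write x = 16646 + 25807t. Substituting into x ≡ 50 (mod 79) gives 25807t ≡ 73 (mod 79), and since 53⁻¹ ≡ 3 (mod 79), t ≡ 61. Hence x ≡ 16646 + 25807·61 = 1590873 (mod 2038753).
From x ≡ 1590873 (mod 2038753) write x = 1590873 + 2038753t. Substituting into x ≡ 105 (mod 113) gives 2038753t ≡ 46 (mod 113), and since 7⁻¹ ≡ 97 (mod 113), t ≡ 55. Hence x ≡ 1590873 + 2038753·55 = 113722288 (mod 230379089).

113722288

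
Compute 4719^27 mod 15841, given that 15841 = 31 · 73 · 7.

Mod 31: 4719 ≡ 7; 7^27 ≡ 16 (mod 31).
Mod 73: 4719 ≡ 47; 47^27 ≡ 63 (mod 73).
Mod 7: 4719 ≡ 1; by Fermat, exponent reduces to 27 mod 6 = 3; 1^3 ≡ 1 (mod 7).
Combine by CRT: x ≡ 16 (mod 31), x ≡ 63 (mod 73), x ≡ 1 (mod 7) ⇒ x ≡ 9626 (mod 15841).

9626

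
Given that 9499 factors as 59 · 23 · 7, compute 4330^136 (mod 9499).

9461

Mod 59: 4330 ≡ 23; by Fermat, exponent reduces to 136 mod 58 = 20; 23^20 ≡ 21 (mod 59).
Mod 23: 4330 ≡ 6; by Fermat, exponent reduces to 136 mod 22 = 4; 6^4 ≡ 8 (mod 23).
Mod 7: 4330 ≡ 4; by Fermat, exponent reduces to 136 mod 6 = 4; 4^4 ≡ 4 (mod 7).
Combine by CRT: x ≡ 21 (mod 59), x ≡ 8 (mod 23), x ≡ 4 (mod 7) ⇒ x ≡ 9461 (mod 9499).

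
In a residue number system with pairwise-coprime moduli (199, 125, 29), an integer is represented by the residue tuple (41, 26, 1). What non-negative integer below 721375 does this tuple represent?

550276

The moduli are pairwise coprime; N = 199·125·29 = 721375.
N/199 = 3625; 3625 ≡ 43 (mod 199); 43·162 ≡ 1, so inverse 162.
N/125 = 5771; 5771 ≡ 21 (mod 125); 21·6 ≡ 1, so inverse 6.
N/29 = 24875; 24875 ≡ 22 (mod 29); 22·4 ≡ 1, so inverse 4.
x ≡ 41·3625·162 + 26·5771·6 + 1·24875·4 = 25077026.
25077026 mod 721375 = 550276.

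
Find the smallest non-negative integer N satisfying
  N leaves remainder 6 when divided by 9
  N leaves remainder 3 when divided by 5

33

From N ≡ 6 (mod 9) write N = 6 + 9t. Substituting into N ≡ 3 (mod 5) gives 9t ≡ 2 (mod 5), and since 4⁻¹ ≡ 4 (mod 5), t ≡ 3. Hence N ≡ 6 + 9·3 = 33 (mod 45).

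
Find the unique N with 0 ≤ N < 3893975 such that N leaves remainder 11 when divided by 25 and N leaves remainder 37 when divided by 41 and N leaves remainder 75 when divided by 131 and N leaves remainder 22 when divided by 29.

567436

From N ≡ 11 (mod 25) write N = 11 + 25t. Substituting into N ≡ 37 (mod 41) gives 25t ≡ 26 (mod 41), and since 25⁻¹ ≡ 23 (mod 41), t ≡ 24. Hence N ≡ 11 + 25·24 = 611 (mod 1025).
From N ≡ 611 (mod 1025) write N = 611 + 1025t. Substituting into N ≡ 75 (mod 131) gives 1025t ≡ 119 (mod 131), and since 108⁻¹ ≡ 74 (mod 131), t ≡ 29. Hence N ≡ 611 + 1025·29 = 30336 (mod 134275).
From N ≡ 30336 (mod 134275) write N = 30336 + 134275t. Substituting into N ≡ 22 (mod 29) gives 134275t ≡ 20 (mod 29), and since 5⁻¹ ≡ 6 (mod 29), t ≡ 4. Hence N ≡ 30336 + 134275·4 = 567436 (mod 3893975).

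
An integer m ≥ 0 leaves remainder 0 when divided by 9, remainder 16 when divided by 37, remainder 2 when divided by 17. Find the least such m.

From m ≡ 0 (mod 9) write m = 0 + 9t. Substituting into m ≡ 16 (mod 37) gives 9t ≡ 16 (mod 37), and since 9⁻¹ ≡ 33 (mod 37), t ≡ 10. Hence m ≡ 0 + 9·10 = 90 (mod 333).
From m ≡ 90 (mod 333) write m = 90 + 333t. Substituting into m ≡ 2 (mod 17) gives 333t ≡ 14 (mod 17), and since 10⁻¹ ≡ 12 (mod 17), t ≡ 15. Hence m ≡ 90 + 333·15 = 5085 (mod 5661).

5085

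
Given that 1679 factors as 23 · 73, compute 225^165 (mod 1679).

806

Mod 23: 225 ≡ 18; by Fermat, exponent reduces to 165 mod 22 = 11; 18^11 ≡ 1 (mod 23).
Mod 73: 225 ≡ 6; by Fermat, exponent reduces to 165 mod 72 = 21; 6^21 ≡ 3 (mod 73).
Combine by CRT: x ≡ 1 (mod 23), x ≡ 3 (mod 73) ⇒ x ≡ 806 (mod 1679).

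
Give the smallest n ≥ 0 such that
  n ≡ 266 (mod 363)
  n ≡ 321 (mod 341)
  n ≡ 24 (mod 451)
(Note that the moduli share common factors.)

gcd(363, 341) = 11 and 11 | (321 − 266), so the pair is consistent; merging gives n ≡ 6800 (mod 11253), where 11253 = lcm(363, 341).
gcd(11253, 451) = 11 and 11 | (24 − 6800), so the pair is consistent; merging gives n ≡ 243113 (mod 461373), where 461373 = lcm(11253, 451).
The solution is unique modulo lcm(363, 341, 451) = 461373.

243113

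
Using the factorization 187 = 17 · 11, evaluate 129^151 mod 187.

107

Mod 17: 129 ≡ 10; by Fermat, exponent reduces to 151 mod 16 = 7; 10^7 ≡ 5 (mod 17).
Mod 11: 129 ≡ 8; by Fermat, exponent reduces to 151 mod 10 = 1; 8^1 ≡ 8 (mod 11).
Combine by CRT: x ≡ 5 (mod 17), x ≡ 8 (mod 11) ⇒ x ≡ 107 (mod 187).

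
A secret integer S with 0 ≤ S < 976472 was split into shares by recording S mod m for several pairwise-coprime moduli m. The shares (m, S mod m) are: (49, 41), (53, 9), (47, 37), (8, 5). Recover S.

280909

The moduli are pairwise coprime; N = 49·53·47·8 = 976472.
N/49 = 19928; 19928 ≡ 34 (mod 49); 34·13 ≡ 1, so inverse 13.
N/53 = 18424; 18424 ≡ 33 (mod 53); 33·45 ≡ 1, so inverse 45.
N/47 = 20776; 20776 ≡ 2 (mod 47); 2·24 ≡ 1, so inverse 24.
N/8 = 122059; 122059 ≡ 3 (mod 8); 3·3 ≡ 1, so inverse 3.
S ≡ 41·19928·13 + 9·18424·45 + 37·20776·24 + 5·122059·3 = 38363317.
38363317 mod 976472 = 280909.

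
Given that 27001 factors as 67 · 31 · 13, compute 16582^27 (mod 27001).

24653

Mod 67: 16582 ≡ 33; 33^27 ≡ 64 (mod 67).
Mod 31: 16582 ≡ 28; 28^27 ≡ 8 (mod 31).
Mod 13: 16582 ≡ 7; by Fermat, exponent reduces to 27 mod 12 = 3; 7^3 ≡ 5 (mod 13).
Combine by CRT: x ≡ 64 (mod 67), x ≡ 8 (mod 31), x ≡ 5 (mod 13) ⇒ x ≡ 24653 (mod 27001).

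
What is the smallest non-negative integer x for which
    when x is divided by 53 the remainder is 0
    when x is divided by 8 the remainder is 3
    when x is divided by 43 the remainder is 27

The moduli are pairwise coprime; N = 53·8·43 = 18232.
N/53 = 344; 344 ≡ 26 (mod 53); 26·51 ≡ 1, so inverse 51.
N/8 = 2279; 2279 ≡ 7 (mod 8); 7·7 ≡ 1, so inverse 7.
N/43 = 424; 424 ≡ 37 (mod 43); 37·7 ≡ 1, so inverse 7.
x ≡ 0·344·51 + 3·2279·7 + 27·424·7 = 127995.
127995 mod 18232 = 371.

371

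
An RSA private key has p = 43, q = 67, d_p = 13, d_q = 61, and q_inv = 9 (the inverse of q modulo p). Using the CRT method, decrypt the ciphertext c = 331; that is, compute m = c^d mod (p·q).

m₁ = c^(d_p) mod p: c ≡ 30 (mod 43), and 30^13 mod 43 = 26.
m₂ = c^(d_q) mod q: c ≡ 63 (mod 67), and 63^61 mod 67 = 7.
h = q_inv·(m₁ − m₂) mod p = 9·(26 − 7) mod 43 = 42.
m = m₂ + h·q = 7 + 42·67 = 2821.

2821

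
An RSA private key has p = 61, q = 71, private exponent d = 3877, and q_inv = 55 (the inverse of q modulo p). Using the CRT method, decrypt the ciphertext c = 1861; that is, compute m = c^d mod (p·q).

3426

d_p = d mod (p−1) = 3877 mod 60 = 37; d_q = d mod (q−1) = 27.
m₁ = c^(d_p) mod p: c ≡ 31 (mod 61), and 31^37 mod 61 = 10.
m₂ = c^(d_q) mod q: c ≡ 15 (mod 71), and 15^27 mod 71 = 18.
h = q_inv·(m₁ − m₂) mod p = 55·(10 − 18) mod 61 = 48.
m = m₂ + h·q = 18 + 48·71 = 3426.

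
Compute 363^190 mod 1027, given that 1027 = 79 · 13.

Mod 79: 363 ≡ 47; by Fermat, exponent reduces to 190 mod 78 = 34; 47^34 ≡ 31 (mod 79).
Mod 13: 363 ≡ 12; by Fermat, exponent reduces to 190 mod 12 = 10; 12^10 ≡ 1 (mod 13).
Combine by CRT: x ≡ 31 (mod 79), x ≡ 1 (mod 13) ⇒ x ≡ 742 (mod 1027).

742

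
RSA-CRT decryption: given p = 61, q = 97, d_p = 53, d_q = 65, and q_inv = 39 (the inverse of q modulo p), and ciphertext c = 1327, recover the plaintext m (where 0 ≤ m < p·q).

m₁ = c^(d_p) mod p: c ≡ 46 (mod 61), and 46^53 mod 61 = 36.
m₂ = c^(d_q) mod q: c ≡ 66 (mod 97), and 66^65 mod 97 = 49.
h = q_inv·(m₁ − m₂) mod p = 39·(36 − 49) mod 61 = 42.
m = m₂ + h·q = 49 + 42·97 = 4123.

4123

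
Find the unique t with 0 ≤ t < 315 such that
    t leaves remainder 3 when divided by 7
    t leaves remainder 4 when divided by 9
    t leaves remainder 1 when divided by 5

31

Combine the congruences pairwise.
From t ≡ 3 (mod 7) write t = 3 + 7s. Substituting into t ≡ 4 (mod 9) gives 7s ≡ 1 (mod 9), and since 7⁻¹ ≡ 4 (mod 9), s ≡ 4. Hence t ≡ 3 + 7·4 = 31 (mod 63).
From t ≡ 31 (mod 63) write t = 31 + 63s. Substituting into t ≡ 1 (mod 5) gives 63s ≡ 0 (mod 5), and since 3⁻¹ ≡ 2 (mod 5), s ≡ 0. Hence t ≡ 31 + 63·0 = 31 (mod 315).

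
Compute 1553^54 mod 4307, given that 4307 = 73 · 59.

2236

Mod 73: 1553 ≡ 20; 20^54 ≡ 46 (mod 73).
Mod 59: 1553 ≡ 19; 19^54 ≡ 53 (mod 59).
Combine by CRT: x ≡ 46 (mod 73), x ≡ 53 (mod 59) ⇒ x ≡ 2236 (mod 4307).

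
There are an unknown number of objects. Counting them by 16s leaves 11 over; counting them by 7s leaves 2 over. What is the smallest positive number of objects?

107

From N ≡ 11 (mod 16) write N = 11 + 16t. Substituting into N ≡ 2 (mod 7) gives 16t ≡ 5 (mod 7), and since 2⁻¹ ≡ 4 (mod 7), t ≡ 6. Hence N ≡ 11 + 16·6 = 107 (mod 112).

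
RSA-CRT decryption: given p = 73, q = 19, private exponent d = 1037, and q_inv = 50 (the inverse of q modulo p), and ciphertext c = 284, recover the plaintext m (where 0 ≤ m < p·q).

d_p = d mod (p−1) = 1037 mod 72 = 29; d_q = d mod (q−1) = 11.
m₁ = c^(d_p) mod p: c ≡ 65 (mod 73), and 65^29 mod 73 = 9.
m₂ = c^(d_q) mod q: c ≡ 18 (mod 19), and 18^11 mod 19 = 18.
h = q_inv·(m₁ − m₂) mod p = 50·(9 − 18) mod 73 = 61.
m = m₂ + h·q = 18 + 61·19 = 1177.

1177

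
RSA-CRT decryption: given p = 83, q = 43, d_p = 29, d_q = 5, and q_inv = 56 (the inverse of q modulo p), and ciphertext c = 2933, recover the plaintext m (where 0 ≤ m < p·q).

m₁ = c^(d_p) mod p: c ≡ 28 (mod 83), and 28^29 mod 83 = 75.
m₂ = c^(d_q) mod q: c ≡ 9 (mod 43), and 9^5 mod 43 = 10.
h = q_inv·(m₁ − m₂) mod p = 56·(75 − 10) mod 83 = 71.
m = m₂ + h·q = 10 + 71·43 = 3063.

3063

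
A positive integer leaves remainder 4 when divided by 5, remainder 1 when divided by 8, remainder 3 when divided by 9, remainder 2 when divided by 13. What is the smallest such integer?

From n ≡ 4 (mod 5) write n = 4 + 5t. Substituting into n ≡ 1 (mod 8) gives 5t ≡ 5 (mod 8), and since 5⁻¹ ≡ 5 (mod 8), t ≡ 1. Hence n ≡ 4 + 5·1 = 9 (mod 40).
From n ≡ 9 (mod 40) write n = 9 + 40t. Substituting into n ≡ 3 (mod 9) gives 40t ≡ 3 (mod 9), and since 4⁻¹ ≡ 7 (mod 9), t ≡ 3. Hence n ≡ 9 + 40·3 = 129 (mod 360).
From n ≡ 129 (mod 360) write n = 129 + 360t. Substituting into n ≡ 2 (mod 13) gives 360t ≡ 3 (mod 13), and since 9⁻¹ ≡ 3 (mod 13), t ≡ 9. Hence n ≡ 129 + 360·9 = 3369 (mod 4680).

3369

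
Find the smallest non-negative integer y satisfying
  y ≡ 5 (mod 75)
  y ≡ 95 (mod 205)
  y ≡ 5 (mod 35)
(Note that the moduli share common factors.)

21005

Combine the congruences pairwise.
gcd(75, 205) = 5 and 5 | (95 − 5), so the pair is consistent; merging gives y ≡ 2555 (mod 3075), where 3075 = lcm(75, 205).
gcd(3075, 35) = 5 and 5 | (5 − 2555), so the pair is consistent; merging gives y ≡ 21005 (mod 21525), where 21525 = lcm(3075, 35).
The solution is unique modulo lcm(75, 205, 35) = 21525.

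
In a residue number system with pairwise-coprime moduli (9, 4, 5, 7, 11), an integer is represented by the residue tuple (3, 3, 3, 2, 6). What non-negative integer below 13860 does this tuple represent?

9543

From x ≡ 3 (mod 9) write x = 3 + 9t. Substituting into x ≡ 3 (mod 4) gives 9t ≡ 0 (mod 4), and since 1⁻¹ ≡ 1 (mod 4), t ≡ 0. Hence x ≡ 3 + 9·0 = 3 (mod 36).
From x ≡ 3 (mod 36) write x = 3 + 36t. Substituting into x ≡ 3 (mod 5) gives 36t ≡ 0 (mod 5), and since 1⁻¹ ≡ 1 (mod 5), t ≡ 0. Hence x ≡ 3 + 36·0 = 3 (mod 180).
From x ≡ 3 (mod 180) write x = 3 + 180t. Substituting into x ≡ 2 (mod 7) gives 180t ≡ 6 (mod 7), and since 5⁻¹ ≡ 3 (mod 7), t ≡ 4. Hence x ≡ 3 + 180·4 = 723 (mod 1260).
From x ≡ 723 (mod 1260) write x = 723 + 1260t. Substituting into x ≡ 6 (mod 11) gives 1260t ≡ 9 (mod 11), and since 6⁻¹ ≡ 2 (mod 11), t ≡ 7. Hence x ≡ 723 + 1260·7 = 9543 (mod 13860).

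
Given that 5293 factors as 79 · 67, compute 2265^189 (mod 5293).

Mod 79: 2265 ≡ 53; by Fermat, exponent reduces to 189 mod 78 = 33; 53^33 ≡ 61 (mod 79).
Mod 67: 2265 ≡ 54; by Fermat, exponent reduces to 189 mod 66 = 57; 54^57 ≡ 22 (mod 67).
Combine by CRT: x ≡ 61 (mod 79), x ≡ 22 (mod 67) ⇒ x ≡ 3774 (mod 5293).

3774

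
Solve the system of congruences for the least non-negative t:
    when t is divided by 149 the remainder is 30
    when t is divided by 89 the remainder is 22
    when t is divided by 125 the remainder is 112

594987

The moduli are pairwise coprime; N = 149·89·125 = 1657625.
N/149 = 11125; 11125 ≡ 99 (mod 149); 99·146 ≡ 1, so inverse 146.
N/89 = 18625; 18625 ≡ 24 (mod 89); 24·26 ≡ 1, so inverse 26.
N/125 = 13261; 13261 ≡ 11 (mod 125); 11·91 ≡ 1, so inverse 91.
t ≡ 30·11125·146 + 22·18625·26 + 112·13261·91 = 194537112.
194537112 mod 1657625 = 594987.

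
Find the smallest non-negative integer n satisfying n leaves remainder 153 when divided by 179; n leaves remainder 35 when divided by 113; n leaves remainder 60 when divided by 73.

1182806

The moduli are pairwise coprime; M = 179·113·73 = 1476571.
M/179 = 8249; 8249 ≡ 15 (mod 179); 15·12 ≡ 1, so inverse 12.
M/113 = 13067; 13067 ≡ 72 (mod 113); 72·11 ≡ 1, so inverse 11.
M/73 = 20227; 20227 ≡ 6 (mod 73); 6·61 ≡ 1, so inverse 61.
n ≡ 153·8249·12 + 35·13067·11 + 60·20227·61 = 94206779.
94206779 mod 1476571 = 1182806.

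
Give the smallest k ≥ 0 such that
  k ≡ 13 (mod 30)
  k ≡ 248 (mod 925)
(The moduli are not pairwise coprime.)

gcd(30, 925) = 5 and 5 | (248 − 13), so the pair is consistent; merging gives k ≡ 4873 (mod 5550), where 5550 = lcm(30, 925).
The solution is unique modulo lcm(30, 925) = 5550.

4873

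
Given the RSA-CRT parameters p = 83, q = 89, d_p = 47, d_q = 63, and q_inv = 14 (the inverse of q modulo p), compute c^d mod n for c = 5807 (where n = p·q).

m₁ = c^(d_p) mod p: c ≡ 80 (mod 83), and 80^47 mod 83 = 18.
m₂ = c^(d_q) mod q: c ≡ 22 (mod 89), and 22^63 mod 89 = 25.
h = q_inv·(m₁ − m₂) mod p = 14·(18 − 25) mod 83 = 68.
m = m₂ + h·q = 25 + 68·89 = 6077.

6077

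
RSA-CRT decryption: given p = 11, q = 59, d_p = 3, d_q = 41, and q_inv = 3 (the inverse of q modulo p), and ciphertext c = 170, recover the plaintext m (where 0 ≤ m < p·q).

345

m₁ = c^(d_p) mod p: c ≡ 5 (mod 11), and 5^3 mod 11 = 4.
m₂ = c^(d_q) mod q: c ≡ 52 (mod 59), and 52^41 mod 59 = 50.
h = q_inv·(m₁ − m₂) mod p = 3·(4 − 50) mod 11 = 5.
m = m₂ + h·q = 50 + 5·59 = 345.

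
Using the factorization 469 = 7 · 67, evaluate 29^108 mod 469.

Mod 7: 29 ≡ 1; since 6 | 108, by Fermat 1^108 ≡ 1 (mod 7).
Mod 67: 29 ≡ 29; by Fermat, exponent reduces to 108 mod 66 = 42; 29^42 ≡ 1 (mod 67).
Combine by CRT: x ≡ 1 (mod 7), x ≡ 1 (mod 67) ⇒ x ≡ 1 (mod 469).

1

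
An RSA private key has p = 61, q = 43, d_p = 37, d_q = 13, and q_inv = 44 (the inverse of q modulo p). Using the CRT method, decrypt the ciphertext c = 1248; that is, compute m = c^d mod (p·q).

m₁ = c^(d_p) mod p: c ≡ 28 (mod 61), and 28^37 mod 61 = 38.
m₂ = c^(d_q) mod q: c ≡ 1 (mod 43), and 1^13 mod 43 = 1.
h = q_inv·(m₁ − m₂) mod p = 44·(38 − 1) mod 61 = 42.
m = m₂ + h·q = 1 + 42·43 = 1807.

1807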